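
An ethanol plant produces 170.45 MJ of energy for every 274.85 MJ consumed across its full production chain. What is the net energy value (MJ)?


NEV = E_out - E_in
= 170.45 - 274.85
= -104.4000 MJ

-104.4000 MJ


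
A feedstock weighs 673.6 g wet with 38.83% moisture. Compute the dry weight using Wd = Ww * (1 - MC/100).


Wd = Ww * (1 - MC/100)
= 673.6 * (1 - 38.83/100)
= 412.0411 g

412.0411 g


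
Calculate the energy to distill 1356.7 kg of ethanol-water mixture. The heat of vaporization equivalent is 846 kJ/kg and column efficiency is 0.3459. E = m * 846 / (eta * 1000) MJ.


E = m * 846 / (eta * 1000)
= 1356.7 * 846 / (0.3459 * 1000)
= 3318.2082 MJ

3318.2082 MJ


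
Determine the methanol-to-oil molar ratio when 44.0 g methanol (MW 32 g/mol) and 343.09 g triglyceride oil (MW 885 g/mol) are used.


Molar ratio = n_MeOH / n_oil = (MeOH/32) / (oil/885) = (MeOH * 885) / (32 * oil)
= (44.0 * 885) / (32 * 343.09)
= 3.5468

3.5468


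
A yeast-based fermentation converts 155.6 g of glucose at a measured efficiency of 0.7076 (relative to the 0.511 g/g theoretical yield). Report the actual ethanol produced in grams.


Actual ethanol: m = 0.511 * 155.6 * 0.7076
m = 56.2624 g

56.2624 g


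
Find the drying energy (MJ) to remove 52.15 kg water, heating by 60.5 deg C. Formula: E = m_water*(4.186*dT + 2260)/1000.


E = m_water * (4.186 * dT + 2260) / 1000
= 52.15 * (4.186 * 60.5 + 2260) / 1000
= 131.0661 MJ

131.0661 MJ


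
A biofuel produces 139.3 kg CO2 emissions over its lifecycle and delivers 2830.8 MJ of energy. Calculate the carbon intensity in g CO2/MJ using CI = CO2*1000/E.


CI = CO2 * 1000 / E
= 139.3 * 1000 / 2830.8
= 49.2087 g CO2/MJ

49.2087 g CO2/MJ


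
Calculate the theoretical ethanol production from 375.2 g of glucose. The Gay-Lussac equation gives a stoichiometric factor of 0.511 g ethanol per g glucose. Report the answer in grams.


Theoretical ethanol yield: m_EtOH = 0.511 * m_glucose
m_EtOH = 0.511 * 375.2 = 191.7272 g

191.7272 g


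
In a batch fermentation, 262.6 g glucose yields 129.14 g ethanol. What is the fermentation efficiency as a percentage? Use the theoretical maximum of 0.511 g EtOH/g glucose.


Fermentation efficiency = (actual / (0.511 * glucose)) * 100
= (129.14 / (0.511 * 262.6)) * 100
= 96.2377%

96.2377%


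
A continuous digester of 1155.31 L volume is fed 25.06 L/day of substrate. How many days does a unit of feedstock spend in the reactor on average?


HRT = V / Q
= 1155.31 / 25.06
= 46.1018 days

46.1018 days


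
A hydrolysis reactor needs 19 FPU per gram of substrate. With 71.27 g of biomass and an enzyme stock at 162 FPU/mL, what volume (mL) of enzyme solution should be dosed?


V = dosage * m_sub / activity
V = 19 * 71.27 / 162
V = 8.3588 mL

8.3588 mL


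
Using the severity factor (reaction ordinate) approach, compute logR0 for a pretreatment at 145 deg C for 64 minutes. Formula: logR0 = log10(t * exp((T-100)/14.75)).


logR0 = log10(t * exp((T - 100) / 14.75))
= log10(64 * exp((145 - 100) / 14.75))
= 3.1311

3.1311


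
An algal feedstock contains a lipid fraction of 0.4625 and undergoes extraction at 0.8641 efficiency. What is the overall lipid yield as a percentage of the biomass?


Y = lipid_content * extraction_eff * 100
= 0.4625 * 0.8641 * 100
= 39.9646%

39.9646%


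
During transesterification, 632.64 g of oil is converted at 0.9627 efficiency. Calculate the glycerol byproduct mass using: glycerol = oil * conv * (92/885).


glycerol = oil * conv * (92/885)
= 632.64 * 0.9627 * 92 / 885
= 63.3129 g

63.3129 g


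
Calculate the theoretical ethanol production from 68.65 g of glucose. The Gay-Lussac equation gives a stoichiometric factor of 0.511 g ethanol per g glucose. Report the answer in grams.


Theoretical ethanol yield: m_EtOH = 0.511 * m_glucose
m_EtOH = 0.511 * 68.65 = 35.0802 g

35.0802 g


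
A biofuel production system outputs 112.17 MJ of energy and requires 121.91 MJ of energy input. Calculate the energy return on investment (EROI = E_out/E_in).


EROI = E_out / E_in
= 112.17 / 121.91
= 0.9201

0.9201


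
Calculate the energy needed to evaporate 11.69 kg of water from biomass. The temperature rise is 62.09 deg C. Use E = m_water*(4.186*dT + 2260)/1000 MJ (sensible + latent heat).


E = m_water * (4.186 * dT + 2260) / 1000
= 11.69 * (4.186 * 62.09 + 2260) / 1000
= 29.4577 MJ

29.4577 MJ


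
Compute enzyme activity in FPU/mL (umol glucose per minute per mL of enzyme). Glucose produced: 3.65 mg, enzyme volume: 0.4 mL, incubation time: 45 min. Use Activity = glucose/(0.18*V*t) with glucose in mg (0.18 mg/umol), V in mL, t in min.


Activity = glucose_mg / (0.18 mg/umol * V_mL * t_min)
= 3.65 / (0.18 * 0.4 * 45)
= 1.1265 FPU/mL

1.1265 FPU/mL


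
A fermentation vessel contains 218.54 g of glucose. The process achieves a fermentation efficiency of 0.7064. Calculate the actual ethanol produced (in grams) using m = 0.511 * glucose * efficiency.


Actual ethanol: m = 0.511 * 218.54 * 0.7064
m = 78.8865 g

78.8865 g


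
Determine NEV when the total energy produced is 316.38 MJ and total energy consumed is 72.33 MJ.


NEV = E_out - E_in
= 316.38 - 72.33
= 244.0500 MJ

244.0500 MJ


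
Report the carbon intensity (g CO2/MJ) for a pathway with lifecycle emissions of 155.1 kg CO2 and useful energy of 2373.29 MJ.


CI = CO2 * 1000 / E
= 155.1 * 1000 / 2373.29
= 65.3523 g CO2/MJ

65.3523 g CO2/MJ


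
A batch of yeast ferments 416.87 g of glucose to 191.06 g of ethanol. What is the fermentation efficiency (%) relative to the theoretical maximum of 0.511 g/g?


Fermentation efficiency = (actual / (0.511 * glucose)) * 100
= (191.06 / (0.511 * 416.87)) * 100
= 89.6909%

89.6909%


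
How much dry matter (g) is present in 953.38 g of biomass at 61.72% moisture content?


Wd = Ww * (1 - MC/100)
= 953.38 * (1 - 61.72/100)
= 364.9539 g

364.9539 g


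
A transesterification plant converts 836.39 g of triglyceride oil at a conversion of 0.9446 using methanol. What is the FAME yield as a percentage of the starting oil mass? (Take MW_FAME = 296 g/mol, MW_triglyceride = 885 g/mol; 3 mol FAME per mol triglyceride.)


m_FAME = oil * conv * (3 * 296 / 885) = oil * conv * (888/885)
= 836.39 * 0.9446 * 888 / 885
= 792.7321 g
Y = m_FAME / oil * 100 = conv * (888/885) * 100
= 0.9446 * 888 / 885 * 100
= 94.78%

94.78%


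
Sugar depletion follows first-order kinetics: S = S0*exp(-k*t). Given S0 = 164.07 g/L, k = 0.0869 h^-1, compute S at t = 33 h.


S = S0 * exp(-k * t)
S = 164.07 * exp(-0.0869 * 33)
S = 9.3240 g/L

9.3240 g/L


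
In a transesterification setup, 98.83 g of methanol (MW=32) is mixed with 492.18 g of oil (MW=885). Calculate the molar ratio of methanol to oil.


Molar ratio = n_MeOH / n_oil = (MeOH/32) / (oil/885) = (MeOH * 885) / (32 * oil)
= (98.83 * 885) / (32 * 492.18)
= 5.5534

5.5534


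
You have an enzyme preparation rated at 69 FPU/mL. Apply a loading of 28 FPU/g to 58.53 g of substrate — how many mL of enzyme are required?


V = dosage * m_sub / activity
V = 28 * 58.53 / 69
V = 23.7513 mL

23.7513 mL


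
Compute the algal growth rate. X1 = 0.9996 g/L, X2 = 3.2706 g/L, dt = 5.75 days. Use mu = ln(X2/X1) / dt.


mu = ln(X2/X1) / dt
= ln(3.2706/0.9996) / 5.75
= 0.2062 per day

0.2062 per day


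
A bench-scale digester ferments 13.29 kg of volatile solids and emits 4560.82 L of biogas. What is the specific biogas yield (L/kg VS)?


Y = V / VS
= 4560.82 / 13.29
= 343.1768 L/kg VS

343.1768 L/kg VS


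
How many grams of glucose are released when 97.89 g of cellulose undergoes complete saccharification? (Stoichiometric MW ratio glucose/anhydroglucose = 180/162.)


glucose = cellulose * 180/162
= 97.89 * 180/162
= 108.7667 g

108.7667 g


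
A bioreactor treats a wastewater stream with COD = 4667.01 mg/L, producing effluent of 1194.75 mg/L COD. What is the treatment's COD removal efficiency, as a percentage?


eta = (COD_in - COD_out) / COD_in * 100
= (4667.01 - 1194.75) / 4667.01 * 100
= 74.4001%

74.4001%


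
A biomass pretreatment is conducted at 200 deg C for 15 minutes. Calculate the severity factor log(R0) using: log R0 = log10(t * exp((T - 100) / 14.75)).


logR0 = log10(t * exp((T - 100) / 14.75))
= log10(15 * exp((200 - 100) / 14.75))
= 4.1205

4.1205


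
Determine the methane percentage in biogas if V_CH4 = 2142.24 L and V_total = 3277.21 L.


CH4% = V_CH4 / V_total * 100
= 2142.24 / 3277.21 * 100
= 65.3678%

65.3678%


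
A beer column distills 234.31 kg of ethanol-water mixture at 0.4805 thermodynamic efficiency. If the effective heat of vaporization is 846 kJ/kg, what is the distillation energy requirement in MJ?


E = m * 846 / (eta * 1000)
= 234.31 * 846 / (0.4805 * 1000)
= 412.5416 MJ

412.5416 MJ


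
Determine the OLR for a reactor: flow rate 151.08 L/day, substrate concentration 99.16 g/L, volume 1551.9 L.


OLR = Q * S / V
= 151.08 * 99.16 / 1551.9
= 9.6534 g/L/day

9.6534 g/L/day


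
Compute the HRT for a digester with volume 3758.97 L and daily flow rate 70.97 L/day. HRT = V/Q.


HRT = V / Q
= 3758.97 / 70.97
= 52.9656 days

52.9656 days


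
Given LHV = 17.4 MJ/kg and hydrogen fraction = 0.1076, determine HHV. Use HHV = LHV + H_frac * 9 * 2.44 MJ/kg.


HHV = LHV + H_frac * 9 * 2.44
= 17.4 + 0.1076 * 9 * 2.44
= 19.7629 MJ/kg

19.7629 MJ/kg


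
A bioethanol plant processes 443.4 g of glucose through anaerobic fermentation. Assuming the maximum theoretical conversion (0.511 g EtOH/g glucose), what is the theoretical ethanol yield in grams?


Theoretical ethanol yield: m_EtOH = 0.511 * m_glucose
m_EtOH = 0.511 * 443.4 = 226.5774 g

226.5774 g


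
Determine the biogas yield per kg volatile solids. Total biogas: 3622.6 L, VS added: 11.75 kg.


Y = V / VS
= 3622.6 / 11.75
= 308.3064 L/kg VS

308.3064 L/kg VS


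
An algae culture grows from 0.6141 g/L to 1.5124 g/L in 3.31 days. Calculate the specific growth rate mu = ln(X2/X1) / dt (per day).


mu = ln(X2/X1) / dt
= ln(1.5124/0.6141) / 3.31
= 0.2723 per day

0.2723 per day


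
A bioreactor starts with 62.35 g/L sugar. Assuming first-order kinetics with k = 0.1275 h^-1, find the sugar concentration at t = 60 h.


S = S0 * exp(-k * t)
S = 62.35 * exp(-0.1275 * 60)
S = 0.0297 g/L

0.0297 g/L


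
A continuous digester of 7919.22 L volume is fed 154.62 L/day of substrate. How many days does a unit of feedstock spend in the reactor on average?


HRT = V / Q
= 7919.22 / 154.62
= 51.2173 days

51.2173 days


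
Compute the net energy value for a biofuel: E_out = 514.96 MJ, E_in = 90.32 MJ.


NEV = E_out - E_in
= 514.96 - 90.32
= 424.6400 MJ

424.6400 MJ


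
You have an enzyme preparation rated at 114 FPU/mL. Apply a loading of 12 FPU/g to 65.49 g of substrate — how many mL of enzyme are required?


V = dosage * m_sub / activity
V = 12 * 65.49 / 114
V = 6.8937 mL

6.8937 mL


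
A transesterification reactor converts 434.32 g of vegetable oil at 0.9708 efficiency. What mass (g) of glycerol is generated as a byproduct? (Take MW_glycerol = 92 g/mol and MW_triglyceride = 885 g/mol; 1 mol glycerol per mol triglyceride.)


glycerol = oil * conv * (92/885)
= 434.32 * 0.9708 * 92 / 885
= 43.8313 g

43.8313 g


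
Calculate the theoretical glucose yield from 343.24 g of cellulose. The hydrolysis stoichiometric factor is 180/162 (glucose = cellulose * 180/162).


glucose = cellulose * 180/162
= 343.24 * 180/162
= 381.3778 g

381.3778 g


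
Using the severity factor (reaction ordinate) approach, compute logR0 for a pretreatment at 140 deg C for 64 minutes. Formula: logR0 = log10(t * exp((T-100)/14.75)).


logR0 = log10(t * exp((T - 100) / 14.75))
= log10(64 * exp((140 - 100) / 14.75))
= 2.9839

2.9839


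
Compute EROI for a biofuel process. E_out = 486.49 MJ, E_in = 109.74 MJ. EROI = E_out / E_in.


EROI = E_out / E_in
= 486.49 / 109.74
= 4.4331

4.4331


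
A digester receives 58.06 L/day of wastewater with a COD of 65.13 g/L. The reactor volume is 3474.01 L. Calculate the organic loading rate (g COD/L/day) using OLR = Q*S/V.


OLR = Q * S / V
= 58.06 * 65.13 / 3474.01
= 1.0885 g/L/day

1.0885 g/L/day


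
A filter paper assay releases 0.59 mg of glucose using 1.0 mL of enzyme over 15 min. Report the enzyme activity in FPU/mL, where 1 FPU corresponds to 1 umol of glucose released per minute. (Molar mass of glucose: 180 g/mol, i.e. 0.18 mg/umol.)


Activity = glucose_mg / (0.18 mg/umol * V_mL * t_min)
= 0.59 / (0.18 * 1.0 * 15)
= 0.2185 FPU/mL

0.2185 FPU/mL


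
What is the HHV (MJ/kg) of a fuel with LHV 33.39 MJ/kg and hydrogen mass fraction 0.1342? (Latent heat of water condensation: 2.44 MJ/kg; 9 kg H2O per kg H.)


HHV = LHV + H_frac * 9 * 2.44
= 33.39 + 0.1342 * 9 * 2.44
= 36.3370 MJ/kg

36.3370 MJ/kg


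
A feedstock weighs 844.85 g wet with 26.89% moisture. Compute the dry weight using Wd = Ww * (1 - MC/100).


Wd = Ww * (1 - MC/100)
= 844.85 * (1 - 26.89/100)
= 617.6698 g

617.6698 g


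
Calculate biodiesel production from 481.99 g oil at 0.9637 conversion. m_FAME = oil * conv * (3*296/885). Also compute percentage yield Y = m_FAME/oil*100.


m_FAME = oil * conv * (3 * 296 / 885) = oil * conv * (888/885)
= 481.99 * 0.9637 * 888 / 885
= 466.0683 g
Y = m_FAME / oil * 100 = conv * (888/885) * 100
= 0.9637 * 888 / 885 * 100
= 96.70%

466.0683 g FAME; Y = 96.70%


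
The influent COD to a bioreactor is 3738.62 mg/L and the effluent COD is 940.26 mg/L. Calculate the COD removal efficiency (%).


eta = (COD_in - COD_out) / COD_in * 100
= (3738.62 - 940.26) / 3738.62 * 100
= 74.8501%

74.8501%


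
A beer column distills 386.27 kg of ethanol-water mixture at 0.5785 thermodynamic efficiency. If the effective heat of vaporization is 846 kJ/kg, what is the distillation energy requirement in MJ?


E = m * 846 / (eta * 1000)
= 386.27 * 846 / (0.5785 * 1000)
= 564.8823 MJ

564.8823 MJ


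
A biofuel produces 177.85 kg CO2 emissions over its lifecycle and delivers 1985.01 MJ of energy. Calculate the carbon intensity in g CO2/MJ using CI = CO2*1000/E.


CI = CO2 * 1000 / E
= 177.85 * 1000 / 1985.01
= 89.5965 g CO2/MJ

89.5965 g CO2/MJ


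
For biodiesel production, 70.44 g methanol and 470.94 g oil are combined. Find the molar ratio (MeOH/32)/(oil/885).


Molar ratio = n_MeOH / n_oil = (MeOH/32) / (oil/885) = (MeOH * 885) / (32 * oil)
= (70.44 * 885) / (32 * 470.94)
= 4.1366

4.1366


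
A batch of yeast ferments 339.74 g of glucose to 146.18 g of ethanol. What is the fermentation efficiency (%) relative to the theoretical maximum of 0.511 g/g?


Fermentation efficiency = (actual / (0.511 * glucose)) * 100
= (146.18 / (0.511 * 339.74)) * 100
= 84.2016%

84.2016%


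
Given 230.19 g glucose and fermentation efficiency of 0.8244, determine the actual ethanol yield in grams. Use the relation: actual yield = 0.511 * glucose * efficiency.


Actual ethanol: m = 0.511 * 230.19 * 0.8244
m = 96.9718 g

96.9718 g


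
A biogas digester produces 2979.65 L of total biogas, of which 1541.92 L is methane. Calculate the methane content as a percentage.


CH4% = V_CH4 / V_total * 100
= 1541.92 / 2979.65 * 100
= 51.7484%

51.7484%


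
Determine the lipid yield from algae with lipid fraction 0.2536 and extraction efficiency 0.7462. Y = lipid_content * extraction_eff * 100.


Y = lipid_content * extraction_eff * 100
= 0.2536 * 0.7462 * 100
= 18.9236%

18.9236%


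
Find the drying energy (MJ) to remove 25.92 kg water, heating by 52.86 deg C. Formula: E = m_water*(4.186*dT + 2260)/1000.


E = m_water * (4.186 * dT + 2260) / 1000
= 25.92 * (4.186 * 52.86 + 2260) / 1000
= 64.3146 MJ

64.3146 MJ


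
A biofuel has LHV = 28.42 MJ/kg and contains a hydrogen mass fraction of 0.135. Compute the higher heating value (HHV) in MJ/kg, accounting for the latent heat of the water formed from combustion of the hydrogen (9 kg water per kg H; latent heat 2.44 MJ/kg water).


HHV = LHV + H_frac * 9 * 2.44
= 28.42 + 0.135 * 9 * 2.44
= 31.3846 MJ/kg

31.3846 MJ/kg


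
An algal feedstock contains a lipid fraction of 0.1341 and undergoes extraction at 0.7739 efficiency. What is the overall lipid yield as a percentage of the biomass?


Y = lipid_content * extraction_eff * 100
= 0.1341 * 0.7739 * 100
= 10.3780%

10.3780%


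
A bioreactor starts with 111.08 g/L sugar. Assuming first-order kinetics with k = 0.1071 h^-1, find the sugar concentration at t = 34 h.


S = S0 * exp(-k * t)
S = 111.08 * exp(-0.1071 * 34)
S = 2.9120 g/L

2.9120 g/L


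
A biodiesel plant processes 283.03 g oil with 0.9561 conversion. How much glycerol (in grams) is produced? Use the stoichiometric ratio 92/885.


glycerol = oil * conv * (92/885)
= 283.03 * 0.9561 * 92 / 885
= 28.1307 g

28.1307 g


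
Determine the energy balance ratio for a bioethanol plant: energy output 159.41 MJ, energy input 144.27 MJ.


EROI = E_out / E_in
= 159.41 / 144.27
= 1.1049

1.1049


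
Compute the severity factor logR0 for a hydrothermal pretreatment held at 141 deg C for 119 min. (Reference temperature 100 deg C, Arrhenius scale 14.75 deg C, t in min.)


logR0 = log10(t * exp((T - 100) / 14.75))
= log10(119 * exp((141 - 100) / 14.75))
= 3.2827

3.2827


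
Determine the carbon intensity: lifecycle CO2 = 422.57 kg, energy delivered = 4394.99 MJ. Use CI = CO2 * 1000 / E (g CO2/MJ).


CI = CO2 * 1000 / E
= 422.57 * 1000 / 4394.99
= 96.1481 g CO2/MJ

96.1481 g CO2/MJ


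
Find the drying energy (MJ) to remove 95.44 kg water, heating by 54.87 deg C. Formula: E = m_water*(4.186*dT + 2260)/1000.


E = m_water * (4.186 * dT + 2260) / 1000
= 95.44 * (4.186 * 54.87 + 2260) / 1000
= 237.6156 MJ

237.6156 MJ


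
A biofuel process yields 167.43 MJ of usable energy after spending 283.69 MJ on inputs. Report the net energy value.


NEV = E_out - E_in
= 167.43 - 283.69
= -116.2600 MJ

-116.2600 MJ


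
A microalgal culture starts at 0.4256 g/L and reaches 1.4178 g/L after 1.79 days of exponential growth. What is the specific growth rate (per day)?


mu = ln(X2/X1) / dt
= ln(1.4178/0.4256) / 1.79
= 0.6723 per day

0.6723 per day


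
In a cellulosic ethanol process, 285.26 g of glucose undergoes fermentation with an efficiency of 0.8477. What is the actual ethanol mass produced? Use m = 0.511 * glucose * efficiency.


Actual ethanol: m = 0.511 * 285.26 * 0.8477
m = 123.5674 g

123.5674 g


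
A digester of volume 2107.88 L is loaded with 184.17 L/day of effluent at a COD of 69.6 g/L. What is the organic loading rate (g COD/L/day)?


OLR = Q * S / V
= 184.17 * 69.6 / 2107.88
= 6.0811 g/L/day

6.0811 g/L/day


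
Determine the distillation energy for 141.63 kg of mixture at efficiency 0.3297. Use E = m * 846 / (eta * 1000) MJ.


E = m * 846 / (eta * 1000)
= 141.63 * 846 / (0.3297 * 1000)
= 363.4182 MJ

363.4182 MJ


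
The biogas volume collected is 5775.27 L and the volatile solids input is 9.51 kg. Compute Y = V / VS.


Y = V / VS
= 5775.27 / 9.51
= 607.2839 L/kg VS

607.2839 L/kg VS


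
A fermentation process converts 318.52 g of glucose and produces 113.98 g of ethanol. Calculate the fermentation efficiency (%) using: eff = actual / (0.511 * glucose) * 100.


Fermentation efficiency = (actual / (0.511 * glucose)) * 100
= (113.98 / (0.511 * 318.52)) * 100
= 70.0279%

70.0279%


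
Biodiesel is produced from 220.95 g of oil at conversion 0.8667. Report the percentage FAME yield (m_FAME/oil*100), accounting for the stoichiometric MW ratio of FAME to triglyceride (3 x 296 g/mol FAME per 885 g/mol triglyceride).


m_FAME = oil * conv * (3 * 296 / 885) = oil * conv * (888/885)
= 220.95 * 0.8667 * 888 / 885
= 192.1465 g
Y = m_FAME / oil * 100 = conv * (888/885) * 100
= 0.8667 * 888 / 885 * 100
= 86.96%

86.96%


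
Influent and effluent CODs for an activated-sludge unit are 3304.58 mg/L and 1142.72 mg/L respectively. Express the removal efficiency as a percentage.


eta = (COD_in - COD_out) / COD_in * 100
= (3304.58 - 1142.72) / 3304.58 * 100
= 65.4201%

65.4201%


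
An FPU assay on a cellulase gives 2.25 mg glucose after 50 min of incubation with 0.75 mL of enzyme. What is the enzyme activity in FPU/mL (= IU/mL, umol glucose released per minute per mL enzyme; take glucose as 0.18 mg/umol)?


Activity = glucose_mg / (0.18 mg/umol * V_mL * t_min)
= 2.25 / (0.18 * 0.75 * 50)
= 0.3333 FPU/mL

0.3333 FPU/mL


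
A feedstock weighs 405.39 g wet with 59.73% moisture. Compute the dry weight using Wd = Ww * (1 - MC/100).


Wd = Ww * (1 - MC/100)
= 405.39 * (1 - 59.73/100)
= 163.2506 g

163.2506 g


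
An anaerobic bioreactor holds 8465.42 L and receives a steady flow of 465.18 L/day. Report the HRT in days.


HRT = V / Q
= 8465.42 / 465.18
= 18.1982 days

18.1982 days


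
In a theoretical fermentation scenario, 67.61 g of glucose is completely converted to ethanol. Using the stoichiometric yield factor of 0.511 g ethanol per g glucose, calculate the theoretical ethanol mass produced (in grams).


Theoretical ethanol yield: m_EtOH = 0.511 * m_glucose
m_EtOH = 0.511 * 67.61 = 34.5487 g

34.5487 g


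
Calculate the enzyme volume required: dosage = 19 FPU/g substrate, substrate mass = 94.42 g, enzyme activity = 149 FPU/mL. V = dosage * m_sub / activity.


V = dosage * m_sub / activity
V = 19 * 94.42 / 149
V = 12.0401 mL

12.0401 mL


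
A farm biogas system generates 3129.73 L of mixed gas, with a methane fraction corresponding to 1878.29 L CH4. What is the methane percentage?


CH4% = V_CH4 / V_total * 100
= 1878.29 / 3129.73 * 100
= 60.0144%

60.0144%


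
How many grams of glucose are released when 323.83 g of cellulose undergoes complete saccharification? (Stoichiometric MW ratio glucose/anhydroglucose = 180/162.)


glucose = cellulose * 180/162
= 323.83 * 180/162
= 359.8111 g

359.8111 g


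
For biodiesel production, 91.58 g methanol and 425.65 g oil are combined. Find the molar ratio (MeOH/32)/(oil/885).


Molar ratio = n_MeOH / n_oil = (MeOH/32) / (oil/885) = (MeOH * 885) / (32 * oil)
= (91.58 * 885) / (32 * 425.65)
= 5.9503

5.9503


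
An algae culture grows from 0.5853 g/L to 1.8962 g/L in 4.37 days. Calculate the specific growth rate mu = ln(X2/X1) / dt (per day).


mu = ln(X2/X1) / dt
= ln(1.8962/0.5853) / 4.37
= 0.2690 per day

0.2690 per day


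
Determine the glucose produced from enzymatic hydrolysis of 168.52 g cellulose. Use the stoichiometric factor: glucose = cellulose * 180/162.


glucose = cellulose * 180/162
= 168.52 * 180/162
= 187.2444 g

187.2444 g


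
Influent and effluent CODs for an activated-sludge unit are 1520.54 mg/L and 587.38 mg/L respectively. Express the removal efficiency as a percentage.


eta = (COD_in - COD_out) / COD_in * 100
= (1520.54 - 587.38) / 1520.54 * 100
= 61.3703%

61.3703%


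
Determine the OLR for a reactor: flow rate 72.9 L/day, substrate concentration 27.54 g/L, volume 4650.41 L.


OLR = Q * S / V
= 72.9 * 27.54 / 4650.41
= 0.4317 g/L/day

0.4317 g/L/day


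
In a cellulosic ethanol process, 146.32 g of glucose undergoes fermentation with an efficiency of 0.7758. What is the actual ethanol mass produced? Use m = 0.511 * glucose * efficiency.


Actual ethanol: m = 0.511 * 146.32 * 0.7758
m = 58.0062 g

58.0062 g


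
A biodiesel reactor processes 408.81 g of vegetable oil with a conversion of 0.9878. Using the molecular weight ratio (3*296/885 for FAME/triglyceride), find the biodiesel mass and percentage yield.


m_FAME = oil * conv * (3 * 296 / 885) = oil * conv * (888/885)
= 408.81 * 0.9878 * 888 / 885
= 405.1914 g
Y = m_FAME / oil * 100 = conv * (888/885) * 100
= 0.9878 * 888 / 885 * 100
= 99.11%

405.1914 g FAME; Y = 99.11%


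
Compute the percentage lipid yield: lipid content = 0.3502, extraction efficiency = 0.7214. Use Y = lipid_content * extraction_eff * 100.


Y = lipid_content * extraction_eff * 100
= 0.3502 * 0.7214 * 100
= 25.2634%

25.2634%


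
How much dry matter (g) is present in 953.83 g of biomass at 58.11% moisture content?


Wd = Ww * (1 - MC/100)
= 953.83 * (1 - 58.11/100)
= 399.5594 g

399.5594 g


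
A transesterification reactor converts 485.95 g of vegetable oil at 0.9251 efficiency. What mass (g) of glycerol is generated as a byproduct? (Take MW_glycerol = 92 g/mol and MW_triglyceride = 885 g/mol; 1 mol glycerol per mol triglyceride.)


glycerol = oil * conv * (92/885)
= 485.95 * 0.9251 * 92 / 885
= 46.7331 g

46.7331 g


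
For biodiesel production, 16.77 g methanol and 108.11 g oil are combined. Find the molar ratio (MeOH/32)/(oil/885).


Molar ratio = n_MeOH / n_oil = (MeOH/32) / (oil/885) = (MeOH * 885) / (32 * oil)
= (16.77 * 885) / (32 * 108.11)
= 4.2900

4.2900


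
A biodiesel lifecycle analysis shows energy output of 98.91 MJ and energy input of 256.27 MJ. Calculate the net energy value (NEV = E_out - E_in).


NEV = E_out - E_in
= 98.91 - 256.27
= -157.3600 MJ

-157.3600 MJ


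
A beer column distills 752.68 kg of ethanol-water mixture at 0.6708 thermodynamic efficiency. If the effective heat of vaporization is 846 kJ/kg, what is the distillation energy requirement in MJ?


E = m * 846 / (eta * 1000)
= 752.68 * 846 / (0.6708 * 1000)
= 949.2655 MJ

949.2655 MJ


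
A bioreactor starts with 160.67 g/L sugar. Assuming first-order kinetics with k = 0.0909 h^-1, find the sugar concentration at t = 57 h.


S = S0 * exp(-k * t)
S = 160.67 * exp(-0.0909 * 57)
S = 0.9031 g/L

0.9031 g/L


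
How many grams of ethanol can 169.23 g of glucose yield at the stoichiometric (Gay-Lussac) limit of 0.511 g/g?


Theoretical ethanol yield: m_EtOH = 0.511 * m_glucose
m_EtOH = 0.511 * 169.23 = 86.4765 g

86.4765 g


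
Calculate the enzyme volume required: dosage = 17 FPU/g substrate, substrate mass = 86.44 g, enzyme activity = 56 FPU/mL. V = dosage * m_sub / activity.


V = dosage * m_sub / activity
V = 17 * 86.44 / 56
V = 26.2407 mL

26.2407 mL


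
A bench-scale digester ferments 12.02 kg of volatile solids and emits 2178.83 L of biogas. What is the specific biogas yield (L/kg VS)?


Y = V / VS
= 2178.83 / 12.02
= 181.2671 L/kg VS

181.2671 L/kg VS


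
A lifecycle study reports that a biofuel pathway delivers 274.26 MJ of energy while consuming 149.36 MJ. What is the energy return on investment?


EROI = E_out / E_in
= 274.26 / 149.36
= 1.8362

1.8362


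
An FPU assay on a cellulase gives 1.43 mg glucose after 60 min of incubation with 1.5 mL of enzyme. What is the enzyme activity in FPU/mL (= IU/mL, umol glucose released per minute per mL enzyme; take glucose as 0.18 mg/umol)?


Activity = glucose_mg / (0.18 mg/umol * V_mL * t_min)
= 1.43 / (0.18 * 1.5 * 60)
= 0.0883 FPU/mL

0.0883 FPU/mL


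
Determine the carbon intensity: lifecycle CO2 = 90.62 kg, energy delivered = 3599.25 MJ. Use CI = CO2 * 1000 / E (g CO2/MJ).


CI = CO2 * 1000 / E
= 90.62 * 1000 / 3599.25
= 25.1775 g CO2/MJ

25.1775 g CO2/MJ


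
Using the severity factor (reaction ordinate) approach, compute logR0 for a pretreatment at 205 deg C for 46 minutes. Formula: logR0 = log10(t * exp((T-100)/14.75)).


logR0 = log10(t * exp((T - 100) / 14.75))
= log10(46 * exp((205 - 100) / 14.75))
= 4.7543

4.7543


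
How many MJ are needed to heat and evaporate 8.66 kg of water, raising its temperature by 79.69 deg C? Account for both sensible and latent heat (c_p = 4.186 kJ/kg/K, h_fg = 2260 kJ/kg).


E = m_water * (4.186 * dT + 2260) / 1000
= 8.66 * (4.186 * 79.69 + 2260) / 1000
= 22.4604 MJ

22.4604 MJ


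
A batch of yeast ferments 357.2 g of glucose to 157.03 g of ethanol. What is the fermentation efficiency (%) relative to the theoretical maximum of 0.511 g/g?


Fermentation efficiency = (actual / (0.511 * glucose)) * 100
= (157.03 / (0.511 * 357.2)) * 100
= 86.0301%

86.0301%


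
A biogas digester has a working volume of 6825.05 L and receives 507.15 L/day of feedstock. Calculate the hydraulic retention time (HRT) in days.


HRT = V / Q
= 6825.05 / 507.15
= 13.4577 days

13.4577 days


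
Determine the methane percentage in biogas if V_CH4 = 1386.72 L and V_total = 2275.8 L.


CH4% = V_CH4 / V_total * 100
= 1386.72 / 2275.8 * 100
= 60.9333%

60.9333%


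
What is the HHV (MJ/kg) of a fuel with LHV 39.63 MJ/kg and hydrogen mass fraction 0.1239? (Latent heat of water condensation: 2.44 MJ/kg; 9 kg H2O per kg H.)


HHV = LHV + H_frac * 9 * 2.44
= 39.63 + 0.1239 * 9 * 2.44
= 42.3508 MJ/kg

42.3508 MJ/kg


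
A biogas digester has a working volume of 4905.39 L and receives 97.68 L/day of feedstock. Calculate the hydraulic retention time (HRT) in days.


HRT = V / Q
= 4905.39 / 97.68
= 50.2190 days

50.2190 days


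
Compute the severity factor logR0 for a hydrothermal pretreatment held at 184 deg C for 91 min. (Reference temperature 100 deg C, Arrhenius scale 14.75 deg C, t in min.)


logR0 = log10(t * exp((T - 100) / 14.75))
= log10(91 * exp((184 - 100) / 14.75))
= 4.4323

4.4323


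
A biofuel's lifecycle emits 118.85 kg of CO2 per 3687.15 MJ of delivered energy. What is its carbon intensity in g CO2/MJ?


CI = CO2 * 1000 / E
= 118.85 * 1000 / 3687.15
= 32.2336 g CO2/MJ

32.2336 g CO2/MJ


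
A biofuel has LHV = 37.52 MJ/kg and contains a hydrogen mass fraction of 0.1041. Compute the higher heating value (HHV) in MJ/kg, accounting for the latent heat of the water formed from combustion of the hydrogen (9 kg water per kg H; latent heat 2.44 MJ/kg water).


HHV = LHV + H_frac * 9 * 2.44
= 37.52 + 0.1041 * 9 * 2.44
= 39.8060 MJ/kg

39.8060 MJ/kg


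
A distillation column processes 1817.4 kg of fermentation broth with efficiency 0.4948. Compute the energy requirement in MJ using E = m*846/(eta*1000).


E = m * 846 / (eta * 1000)
= 1817.4 * 846 / (0.4948 * 1000)
= 3107.3573 MJ

3107.3573 MJ


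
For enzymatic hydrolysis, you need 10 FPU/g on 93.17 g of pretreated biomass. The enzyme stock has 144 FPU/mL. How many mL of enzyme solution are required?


V = dosage * m_sub / activity
V = 10 * 93.17 / 144
V = 6.4701 mL

6.4701 mL


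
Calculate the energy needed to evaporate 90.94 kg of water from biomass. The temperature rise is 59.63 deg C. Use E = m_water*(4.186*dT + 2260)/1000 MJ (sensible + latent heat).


E = m_water * (4.186 * dT + 2260) / 1000
= 90.94 * (4.186 * 59.63 + 2260) / 1000
= 228.2240 MJ

228.2240 MJ


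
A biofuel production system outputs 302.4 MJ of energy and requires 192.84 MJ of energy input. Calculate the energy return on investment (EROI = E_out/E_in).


EROI = E_out / E_in
= 302.4 / 192.84
= 1.5681

1.5681


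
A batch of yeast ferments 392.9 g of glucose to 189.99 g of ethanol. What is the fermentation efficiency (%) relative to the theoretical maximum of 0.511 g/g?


Fermentation efficiency = (actual / (0.511 * glucose)) * 100
= (189.99 / (0.511 * 392.9)) * 100
= 94.6298%

94.6298%


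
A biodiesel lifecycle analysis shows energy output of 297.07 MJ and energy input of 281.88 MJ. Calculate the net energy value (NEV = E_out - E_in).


NEV = E_out - E_in
= 297.07 - 281.88
= 15.1900 MJ

15.1900 MJ


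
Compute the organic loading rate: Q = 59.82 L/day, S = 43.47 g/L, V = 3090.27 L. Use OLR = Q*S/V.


OLR = Q * S / V
= 59.82 * 43.47 / 3090.27
= 0.8415 g/L/day

0.8415 g/L/day


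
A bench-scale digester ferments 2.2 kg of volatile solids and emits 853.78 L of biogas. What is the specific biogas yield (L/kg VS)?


Y = V / VS
= 853.78 / 2.2
= 388.0818 L/kg VS

388.0818 L/kg VS


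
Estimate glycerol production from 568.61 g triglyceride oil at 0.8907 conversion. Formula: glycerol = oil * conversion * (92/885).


glycerol = oil * conv * (92/885)
= 568.61 * 0.8907 * 92 / 885
= 52.6490 g

52.6490 g


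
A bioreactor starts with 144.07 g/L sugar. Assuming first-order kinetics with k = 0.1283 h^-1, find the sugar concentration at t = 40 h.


S = S0 * exp(-k * t)
S = 144.07 * exp(-0.1283 * 40)
S = 0.8507 g/L

0.8507 g/L


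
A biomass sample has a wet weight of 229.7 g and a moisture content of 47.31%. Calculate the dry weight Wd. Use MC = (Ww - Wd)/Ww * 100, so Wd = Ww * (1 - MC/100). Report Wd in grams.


Wd = Ww * (1 - MC/100)
= 229.7 * (1 - 47.31/100)
= 121.0289 g

121.0289 g


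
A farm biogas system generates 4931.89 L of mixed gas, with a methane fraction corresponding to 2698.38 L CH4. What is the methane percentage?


CH4% = V_CH4 / V_total * 100
= 2698.38 / 4931.89 * 100
= 54.7129%

54.7129%


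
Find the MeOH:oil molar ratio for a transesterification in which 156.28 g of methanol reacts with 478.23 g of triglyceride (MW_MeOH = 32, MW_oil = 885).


Molar ratio = n_MeOH / n_oil = (MeOH/32) / (oil/885) = (MeOH * 885) / (32 * oil)
= (156.28 * 885) / (32 * 478.23)
= 9.0377

9.0377


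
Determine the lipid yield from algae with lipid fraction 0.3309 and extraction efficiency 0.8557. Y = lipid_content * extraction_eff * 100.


Y = lipid_content * extraction_eff * 100
= 0.3309 * 0.8557 * 100
= 28.3151%

28.3151%


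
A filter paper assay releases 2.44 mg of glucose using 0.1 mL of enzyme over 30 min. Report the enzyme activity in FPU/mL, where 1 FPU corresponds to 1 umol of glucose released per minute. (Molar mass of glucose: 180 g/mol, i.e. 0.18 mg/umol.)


Activity = glucose_mg / (0.18 mg/umol * V_mL * t_min)
= 2.44 / (0.18 * 0.1 * 30)
= 4.5185 FPU/mL

4.5185 FPU/mL


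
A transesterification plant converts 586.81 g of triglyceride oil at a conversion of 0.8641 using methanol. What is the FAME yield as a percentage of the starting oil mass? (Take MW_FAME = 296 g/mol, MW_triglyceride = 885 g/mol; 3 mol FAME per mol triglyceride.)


m_FAME = oil * conv * (3 * 296 / 885) = oil * conv * (888/885)
= 586.81 * 0.8641 * 888 / 885
= 508.7814 g
Y = m_FAME / oil * 100 = conv * (888/885) * 100
= 0.8641 * 888 / 885 * 100
= 86.70%

86.70%


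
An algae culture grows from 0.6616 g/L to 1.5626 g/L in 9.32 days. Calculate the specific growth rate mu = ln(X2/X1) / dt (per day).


mu = ln(X2/X1) / dt
= ln(1.5626/0.6616) / 9.32
= 0.0922 per day

0.0922 per day


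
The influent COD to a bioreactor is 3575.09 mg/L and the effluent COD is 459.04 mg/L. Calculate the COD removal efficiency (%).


eta = (COD_in - COD_out) / COD_in * 100
= (3575.09 - 459.04) / 3575.09 * 100
= 87.1600%

87.1600%


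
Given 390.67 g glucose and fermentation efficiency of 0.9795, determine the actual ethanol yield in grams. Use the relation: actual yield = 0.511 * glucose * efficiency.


Actual ethanol: m = 0.511 * 390.67 * 0.9795
m = 195.5399 g

195.5399 g


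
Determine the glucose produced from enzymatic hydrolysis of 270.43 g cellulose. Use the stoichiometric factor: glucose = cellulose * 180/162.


glucose = cellulose * 180/162
= 270.43 * 180/162
= 300.4778 g

300.4778 g


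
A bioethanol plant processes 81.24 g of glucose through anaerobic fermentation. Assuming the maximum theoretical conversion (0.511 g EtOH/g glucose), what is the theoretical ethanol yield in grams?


Theoretical ethanol yield: m_EtOH = 0.511 * m_glucose
m_EtOH = 0.511 * 81.24 = 41.5136 g

41.5136 g


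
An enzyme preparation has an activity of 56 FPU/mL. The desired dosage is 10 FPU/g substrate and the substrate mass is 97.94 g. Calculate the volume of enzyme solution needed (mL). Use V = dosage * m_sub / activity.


V = dosage * m_sub / activity
V = 10 * 97.94 / 56
V = 17.4893 mL

17.4893 mL


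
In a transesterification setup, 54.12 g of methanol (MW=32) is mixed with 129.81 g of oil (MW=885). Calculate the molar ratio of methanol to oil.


Molar ratio = n_MeOH / n_oil = (MeOH/32) / (oil/885) = (MeOH * 885) / (32 * oil)
= (54.12 * 885) / (32 * 129.81)
= 11.5304

11.5304


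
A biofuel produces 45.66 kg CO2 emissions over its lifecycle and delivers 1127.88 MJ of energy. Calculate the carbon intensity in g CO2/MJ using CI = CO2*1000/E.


CI = CO2 * 1000 / E
= 45.66 * 1000 / 1127.88
= 40.4830 g CO2/MJ

40.4830 g CO2/MJ


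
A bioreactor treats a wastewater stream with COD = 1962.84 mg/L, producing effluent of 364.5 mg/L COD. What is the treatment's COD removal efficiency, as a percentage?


eta = (COD_in - COD_out) / COD_in * 100
= (1962.84 - 364.5) / 1962.84 * 100
= 81.4300%

81.4300%


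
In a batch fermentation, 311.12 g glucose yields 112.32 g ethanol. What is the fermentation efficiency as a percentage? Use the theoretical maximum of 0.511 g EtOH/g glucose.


Fermentation efficiency = (actual / (0.511 * glucose)) * 100
= (112.32 / (0.511 * 311.12)) * 100
= 70.6494%

70.6494%


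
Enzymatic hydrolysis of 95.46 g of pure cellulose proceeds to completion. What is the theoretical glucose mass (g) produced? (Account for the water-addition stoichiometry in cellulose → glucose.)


glucose = cellulose * 180/162
= 95.46 * 180/162
= 106.0667 g

106.0667 g


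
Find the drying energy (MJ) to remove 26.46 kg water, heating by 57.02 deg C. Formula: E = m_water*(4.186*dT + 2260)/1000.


E = m_water * (4.186 * dT + 2260) / 1000
= 26.46 * (4.186 * 57.02 + 2260) / 1000
= 66.1152 MJ

66.1152 MJ


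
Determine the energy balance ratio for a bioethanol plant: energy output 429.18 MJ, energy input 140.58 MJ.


EROI = E_out / E_in
= 429.18 / 140.58
= 3.0529

3.0529


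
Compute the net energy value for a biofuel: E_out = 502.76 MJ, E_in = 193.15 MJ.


NEV = E_out - E_in
= 502.76 - 193.15
= 309.6100 MJ

309.6100 MJ


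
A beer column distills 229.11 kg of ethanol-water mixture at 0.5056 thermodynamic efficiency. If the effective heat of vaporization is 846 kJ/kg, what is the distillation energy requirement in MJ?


E = m * 846 / (eta * 1000)
= 229.11 * 846 / (0.5056 * 1000)
= 383.3605 MJ

383.3605 MJ


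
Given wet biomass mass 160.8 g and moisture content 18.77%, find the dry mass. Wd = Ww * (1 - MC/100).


Wd = Ww * (1 - MC/100)
= 160.8 * (1 - 18.77/100)
= 130.6178 g

130.6178 g


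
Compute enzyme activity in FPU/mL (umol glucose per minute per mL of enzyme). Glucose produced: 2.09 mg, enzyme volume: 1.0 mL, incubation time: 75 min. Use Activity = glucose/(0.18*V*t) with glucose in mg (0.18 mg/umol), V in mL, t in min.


Activity = glucose_mg / (0.18 mg/umol * V_mL * t_min)
= 2.09 / (0.18 * 1.0 * 75)
= 0.1548 FPU/mL

0.1548 FPU/mL


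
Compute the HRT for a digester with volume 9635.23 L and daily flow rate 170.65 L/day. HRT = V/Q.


HRT = V / Q
= 9635.23 / 170.65
= 56.4619 days

56.4619 days


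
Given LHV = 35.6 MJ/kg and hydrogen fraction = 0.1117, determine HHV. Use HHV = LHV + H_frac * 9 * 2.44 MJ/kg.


HHV = LHV + H_frac * 9 * 2.44
= 35.6 + 0.1117 * 9 * 2.44
= 38.0529 MJ/kg

38.0529 MJ/kg


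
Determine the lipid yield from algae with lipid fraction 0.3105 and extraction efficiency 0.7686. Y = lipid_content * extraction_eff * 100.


Y = lipid_content * extraction_eff * 100
= 0.3105 * 0.7686 * 100
= 23.8650%

23.8650%


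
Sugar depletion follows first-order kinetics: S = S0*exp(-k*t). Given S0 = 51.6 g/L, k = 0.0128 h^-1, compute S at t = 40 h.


S = S0 * exp(-k * t)
S = 51.6 * exp(-0.0128 * 40)
S = 30.9237 g/L

30.9237 g/L


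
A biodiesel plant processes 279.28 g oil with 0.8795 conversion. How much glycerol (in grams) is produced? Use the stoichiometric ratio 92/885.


glycerol = oil * conv * (92/885)
= 279.28 * 0.8795 * 92 / 885
= 25.5341 g

25.5341 g


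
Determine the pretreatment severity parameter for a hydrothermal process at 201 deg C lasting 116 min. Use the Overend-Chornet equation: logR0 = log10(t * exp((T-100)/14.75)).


logR0 = log10(t * exp((T - 100) / 14.75))
= log10(116 * exp((201 - 100) / 14.75))
= 5.0383

5.0383


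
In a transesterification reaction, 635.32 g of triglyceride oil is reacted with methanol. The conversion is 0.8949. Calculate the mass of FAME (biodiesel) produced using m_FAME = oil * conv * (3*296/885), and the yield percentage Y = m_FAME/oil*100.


m_FAME = oil * conv * (3 * 296 / 885) = oil * conv * (888/885)
= 635.32 * 0.8949 * 888 / 885
= 570.4751 g
Y = m_FAME / oil * 100 = conv * (888/885) * 100
= 0.8949 * 888 / 885 * 100
= 89.79%

570.4751 g FAME; Y = 89.79%
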